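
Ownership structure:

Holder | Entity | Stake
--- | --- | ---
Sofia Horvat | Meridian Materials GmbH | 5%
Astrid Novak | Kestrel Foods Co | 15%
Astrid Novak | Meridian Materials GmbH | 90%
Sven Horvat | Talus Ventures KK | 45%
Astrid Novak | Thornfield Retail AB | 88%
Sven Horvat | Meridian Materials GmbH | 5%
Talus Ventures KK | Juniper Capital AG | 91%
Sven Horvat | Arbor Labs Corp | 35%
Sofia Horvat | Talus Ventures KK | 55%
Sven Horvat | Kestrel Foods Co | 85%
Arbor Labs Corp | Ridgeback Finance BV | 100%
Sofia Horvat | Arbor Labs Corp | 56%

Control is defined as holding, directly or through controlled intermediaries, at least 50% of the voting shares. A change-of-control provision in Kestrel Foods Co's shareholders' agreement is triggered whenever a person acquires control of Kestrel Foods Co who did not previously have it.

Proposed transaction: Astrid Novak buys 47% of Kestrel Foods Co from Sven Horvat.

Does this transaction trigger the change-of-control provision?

Yes

The purchase adds only to Astrid's holdings (Sven's stake shrinks), so Astrid is the only person who could newly come to control Kestrel.
Astrid holds 88% of Thornfield, so Astrid controls Thornfield.
Astrid holds 90% of Meridian, so Astrid controls Meridian.
In Kestrel, Astrid's side holds only 15%, not ≥ 50%.
So before the transaction, Astrid does not control Kestrel.
After the purchase, Astrid's direct stake in Kestrel rises to 15% + 47% = 62%, and Sven's stake falls to 38%.
Astrid holds 62% of Kestrel, so Astrid controls Kestrel.
Astrid did not control Kestrel before and does after, so the clause is triggered.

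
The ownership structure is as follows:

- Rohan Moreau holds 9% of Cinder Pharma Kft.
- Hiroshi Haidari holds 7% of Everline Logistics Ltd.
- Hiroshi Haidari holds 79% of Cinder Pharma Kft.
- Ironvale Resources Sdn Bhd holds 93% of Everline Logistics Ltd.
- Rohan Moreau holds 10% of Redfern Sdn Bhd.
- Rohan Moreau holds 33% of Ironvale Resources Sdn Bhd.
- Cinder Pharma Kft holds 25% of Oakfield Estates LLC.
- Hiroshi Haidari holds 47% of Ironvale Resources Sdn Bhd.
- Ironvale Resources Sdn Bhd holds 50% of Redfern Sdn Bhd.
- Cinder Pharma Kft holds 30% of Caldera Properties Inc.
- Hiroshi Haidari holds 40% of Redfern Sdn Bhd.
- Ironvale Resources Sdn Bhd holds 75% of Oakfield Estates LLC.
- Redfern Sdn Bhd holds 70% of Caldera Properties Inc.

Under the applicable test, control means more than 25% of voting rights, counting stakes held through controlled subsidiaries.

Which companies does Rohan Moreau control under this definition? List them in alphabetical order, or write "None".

Caldera Properties Inc, Everline Logistics Ltd, Ironvale Resources Sdn Bhd, Oakfield Estates LLC, Redfern Sdn Bhd

Rohan holds 33% of Ironvale, so Rohan controls Ironvale.
Ironvale holds 75% of Oakfield, so Rohan controls Oakfield.
Ironvale holds 93% of Everline, so Rohan controls Everline.
Ironvale and Rohan together hold 50% + 10% = 60% of Redfern, so Rohan controls Redfern.
Redfern holds 70% of Caldera, so Rohan controls Caldera.
No other company's threshold is met.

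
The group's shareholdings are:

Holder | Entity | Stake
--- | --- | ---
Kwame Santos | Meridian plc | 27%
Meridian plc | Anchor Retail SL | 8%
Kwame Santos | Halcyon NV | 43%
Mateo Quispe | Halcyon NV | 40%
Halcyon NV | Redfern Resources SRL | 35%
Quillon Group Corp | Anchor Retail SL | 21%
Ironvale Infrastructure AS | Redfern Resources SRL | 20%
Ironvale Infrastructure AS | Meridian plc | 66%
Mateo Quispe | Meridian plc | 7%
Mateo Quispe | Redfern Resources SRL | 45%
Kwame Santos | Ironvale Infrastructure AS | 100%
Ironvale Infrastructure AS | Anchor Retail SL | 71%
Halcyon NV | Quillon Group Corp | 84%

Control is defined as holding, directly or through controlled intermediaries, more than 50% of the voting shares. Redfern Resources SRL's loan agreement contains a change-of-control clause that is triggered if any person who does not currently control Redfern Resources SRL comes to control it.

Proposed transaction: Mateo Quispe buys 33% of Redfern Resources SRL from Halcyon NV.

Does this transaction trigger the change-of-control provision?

Yes

The purchase adds only to Mateo's holdings (Halcyon's stake shrinks), so Mateo is the only person who could newly come to control Redfern.
Mateo's largest direct stake is 45% in Redfern, which does not meet the threshold, so Mateo controls no company.
In Redfern, Mateo's side holds only 45%, not > 50%.
So before the transaction, Mateo does not control Redfern.
After the purchase, Mateo's direct stake in Redfern rises to 45% + 33% = 78%, and Halcyon's stake falls to 2%.
Mateo holds 78% of Redfern, so Mateo controls Redfern.
Mateo did not control Redfern before and does after, so the clause is triggered.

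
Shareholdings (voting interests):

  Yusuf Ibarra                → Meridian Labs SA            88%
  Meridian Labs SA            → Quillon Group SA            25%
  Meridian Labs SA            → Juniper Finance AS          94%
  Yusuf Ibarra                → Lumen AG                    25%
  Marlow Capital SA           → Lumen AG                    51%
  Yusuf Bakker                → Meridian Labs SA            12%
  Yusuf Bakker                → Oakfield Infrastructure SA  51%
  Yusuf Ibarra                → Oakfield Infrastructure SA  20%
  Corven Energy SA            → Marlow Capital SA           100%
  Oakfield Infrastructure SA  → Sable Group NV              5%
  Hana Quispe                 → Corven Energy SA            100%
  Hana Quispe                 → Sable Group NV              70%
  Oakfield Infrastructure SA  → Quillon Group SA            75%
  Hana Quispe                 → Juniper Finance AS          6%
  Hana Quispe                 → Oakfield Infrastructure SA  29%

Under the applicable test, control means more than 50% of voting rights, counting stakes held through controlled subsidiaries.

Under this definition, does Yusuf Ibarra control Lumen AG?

No

Yusuf Ibarra holds 88% of Meridian, so Yusuf Ibarra controls Meridian.
Meridian holds 94% of Juniper, so Yusuf Ibarra controls Juniper.
In Lumen, Yusuf Ibarra's side holds only 25%, not > 50%.
So Yusuf Ibarra does not control Lumen.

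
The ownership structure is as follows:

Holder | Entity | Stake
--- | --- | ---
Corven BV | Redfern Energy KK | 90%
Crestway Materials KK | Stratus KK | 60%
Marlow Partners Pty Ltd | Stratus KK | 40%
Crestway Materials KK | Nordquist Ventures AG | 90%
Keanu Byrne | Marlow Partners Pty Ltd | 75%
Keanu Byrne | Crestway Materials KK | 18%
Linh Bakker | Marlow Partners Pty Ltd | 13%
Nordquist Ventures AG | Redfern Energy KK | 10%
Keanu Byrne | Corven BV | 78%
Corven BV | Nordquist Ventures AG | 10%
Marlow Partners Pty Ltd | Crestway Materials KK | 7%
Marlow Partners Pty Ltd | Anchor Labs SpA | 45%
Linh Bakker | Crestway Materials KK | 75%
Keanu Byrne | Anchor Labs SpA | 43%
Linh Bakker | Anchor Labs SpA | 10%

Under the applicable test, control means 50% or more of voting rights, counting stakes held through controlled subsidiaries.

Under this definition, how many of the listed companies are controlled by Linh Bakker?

Linh holds 75% of Crestway, so Linh controls Crestway.
Crestway holds 60% of Stratus, so Linh controls Stratus.
Crestway holds 90% of Nordquist, so Linh controls Nordquist.
No other company's threshold is met.
Linh controls 3 companies.

3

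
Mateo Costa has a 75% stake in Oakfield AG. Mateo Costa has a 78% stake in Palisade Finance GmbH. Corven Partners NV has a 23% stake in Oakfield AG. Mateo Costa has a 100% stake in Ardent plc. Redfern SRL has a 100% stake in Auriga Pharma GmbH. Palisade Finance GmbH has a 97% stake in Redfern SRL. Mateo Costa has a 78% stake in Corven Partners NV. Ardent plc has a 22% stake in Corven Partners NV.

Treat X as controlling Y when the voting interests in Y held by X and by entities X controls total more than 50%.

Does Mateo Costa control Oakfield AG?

Yes

Mateo holds 100% of Ardent, so Mateo controls Ardent.
Ardent and Mateo together hold 22% + 78% = 100% of Corven, so Mateo controls Corven.
Mateo and Corven together hold 75% + 23% = 98% of Oakfield, so Mateo controls Oakfield.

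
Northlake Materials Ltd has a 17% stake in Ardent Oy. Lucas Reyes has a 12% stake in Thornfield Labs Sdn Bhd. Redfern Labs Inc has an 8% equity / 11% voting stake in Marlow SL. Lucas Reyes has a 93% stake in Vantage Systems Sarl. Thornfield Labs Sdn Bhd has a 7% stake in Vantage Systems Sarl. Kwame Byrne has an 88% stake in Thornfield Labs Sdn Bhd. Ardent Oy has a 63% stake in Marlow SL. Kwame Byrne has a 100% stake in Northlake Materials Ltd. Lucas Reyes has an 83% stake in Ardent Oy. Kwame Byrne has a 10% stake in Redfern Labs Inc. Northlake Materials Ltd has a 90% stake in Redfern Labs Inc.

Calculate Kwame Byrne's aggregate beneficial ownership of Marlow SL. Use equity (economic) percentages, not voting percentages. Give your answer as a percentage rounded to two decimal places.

18.71%

Kwame reaches Marlow along 3 paths.
Via Northlake → Redfern: 100% × 90% × 8% = 7.2%.
Via Redfern: 10% × 8% = 0.8%.
Via Northlake → Ardent: 100% × 17% × 63% = 10.71%.
Total: 7.2% + 0.8% + 10.71% = 18.71%.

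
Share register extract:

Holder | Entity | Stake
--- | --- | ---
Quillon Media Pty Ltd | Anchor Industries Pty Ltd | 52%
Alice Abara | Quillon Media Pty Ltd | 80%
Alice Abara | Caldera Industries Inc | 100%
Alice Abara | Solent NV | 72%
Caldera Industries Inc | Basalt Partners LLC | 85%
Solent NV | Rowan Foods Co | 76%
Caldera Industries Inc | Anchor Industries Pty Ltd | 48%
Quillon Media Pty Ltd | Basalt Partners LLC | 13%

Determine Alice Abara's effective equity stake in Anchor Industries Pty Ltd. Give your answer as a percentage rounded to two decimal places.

Alice reaches Anchor along 2 paths.
Via Caldera: 100% × 48% = 48%.
Via Quillon: 80% × 52% = 41.6%.
Total: 48% + 41.6% = 89.6%.
Rounded: 89.60%.

89.60%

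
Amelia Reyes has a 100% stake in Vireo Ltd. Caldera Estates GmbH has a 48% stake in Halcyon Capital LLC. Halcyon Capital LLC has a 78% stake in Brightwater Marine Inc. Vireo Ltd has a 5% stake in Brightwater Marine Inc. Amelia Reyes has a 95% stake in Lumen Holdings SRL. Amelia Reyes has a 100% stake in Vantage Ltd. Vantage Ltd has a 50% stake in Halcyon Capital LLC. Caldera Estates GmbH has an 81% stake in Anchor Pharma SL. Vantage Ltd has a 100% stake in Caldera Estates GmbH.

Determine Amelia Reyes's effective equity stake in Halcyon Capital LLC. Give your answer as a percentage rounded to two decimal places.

Amelia reaches Halcyon along 2 paths.
Via Vantage: 100% × 50% = 50%.
Via Vantage → Caldera: 100% × 100% × 48% = 48%.
Total: 50% + 48% = 98%.
Rounded: 98.00%.

98.00%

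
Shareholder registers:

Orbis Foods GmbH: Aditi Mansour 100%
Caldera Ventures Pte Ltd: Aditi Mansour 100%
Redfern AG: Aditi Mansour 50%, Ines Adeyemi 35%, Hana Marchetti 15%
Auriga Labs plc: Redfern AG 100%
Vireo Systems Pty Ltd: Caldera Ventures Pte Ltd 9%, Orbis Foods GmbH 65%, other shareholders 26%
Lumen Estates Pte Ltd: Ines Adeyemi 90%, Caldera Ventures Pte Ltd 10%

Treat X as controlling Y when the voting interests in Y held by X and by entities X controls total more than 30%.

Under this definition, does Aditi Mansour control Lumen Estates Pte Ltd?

Aditi holds 100% of Orbis, so Aditi controls Orbis.
Aditi holds 100% of Caldera, so Aditi controls Caldera.
Aditi holds 50% of Redfern, so Aditi controls Redfern.
Redfern holds 100% of Auriga, so Aditi controls Auriga.
Caldera and Orbis together hold 9% + 65% = 74% of Vireo, so Aditi controls Vireo.
In Lumen, Aditi's side holds only 10%, not > 30%.
So Aditi does not control Lumen.

No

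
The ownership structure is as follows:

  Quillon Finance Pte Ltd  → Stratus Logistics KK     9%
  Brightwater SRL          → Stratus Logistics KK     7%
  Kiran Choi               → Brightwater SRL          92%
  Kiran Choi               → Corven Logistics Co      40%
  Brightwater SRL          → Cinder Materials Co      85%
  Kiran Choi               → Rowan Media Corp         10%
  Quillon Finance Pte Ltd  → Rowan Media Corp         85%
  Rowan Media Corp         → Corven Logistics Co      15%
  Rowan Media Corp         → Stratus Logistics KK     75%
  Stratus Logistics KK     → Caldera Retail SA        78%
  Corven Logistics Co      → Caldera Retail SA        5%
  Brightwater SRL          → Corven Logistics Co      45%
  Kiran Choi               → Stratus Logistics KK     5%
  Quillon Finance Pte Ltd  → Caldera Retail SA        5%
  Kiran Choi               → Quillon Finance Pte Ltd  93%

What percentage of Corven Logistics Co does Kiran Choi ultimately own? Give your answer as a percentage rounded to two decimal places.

94.76%

Kiran reaches Corven along 4 paths.
Via Quillon → Rowan: 93% × 85% × 15% = 11.8575%.
Via Rowan: 10% × 15% = 1.5%.
Via Brightwater: 92% × 45% = 41.4%.
Direct stake: 40% = 40%.
Total: 11.8575% + 1.5% + 41.4% + 40% = 94.7575%.
Rounded: 94.76%.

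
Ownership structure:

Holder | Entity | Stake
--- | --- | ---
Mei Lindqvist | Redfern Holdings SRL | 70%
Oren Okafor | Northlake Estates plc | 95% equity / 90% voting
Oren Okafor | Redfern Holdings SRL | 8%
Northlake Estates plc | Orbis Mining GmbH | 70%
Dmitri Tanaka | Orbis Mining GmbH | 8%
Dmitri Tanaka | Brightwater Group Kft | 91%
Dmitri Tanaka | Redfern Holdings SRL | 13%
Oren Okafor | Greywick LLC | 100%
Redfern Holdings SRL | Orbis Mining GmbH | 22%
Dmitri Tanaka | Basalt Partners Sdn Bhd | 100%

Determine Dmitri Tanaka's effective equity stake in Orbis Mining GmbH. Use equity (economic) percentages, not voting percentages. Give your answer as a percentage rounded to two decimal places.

10.86%

Dmitri reaches Orbis along 2 paths.
Via Redfern: 13% × 22% = 2.86%.
Direct stake: 8% = 8%.
Total: 2.86% + 8% = 10.86%.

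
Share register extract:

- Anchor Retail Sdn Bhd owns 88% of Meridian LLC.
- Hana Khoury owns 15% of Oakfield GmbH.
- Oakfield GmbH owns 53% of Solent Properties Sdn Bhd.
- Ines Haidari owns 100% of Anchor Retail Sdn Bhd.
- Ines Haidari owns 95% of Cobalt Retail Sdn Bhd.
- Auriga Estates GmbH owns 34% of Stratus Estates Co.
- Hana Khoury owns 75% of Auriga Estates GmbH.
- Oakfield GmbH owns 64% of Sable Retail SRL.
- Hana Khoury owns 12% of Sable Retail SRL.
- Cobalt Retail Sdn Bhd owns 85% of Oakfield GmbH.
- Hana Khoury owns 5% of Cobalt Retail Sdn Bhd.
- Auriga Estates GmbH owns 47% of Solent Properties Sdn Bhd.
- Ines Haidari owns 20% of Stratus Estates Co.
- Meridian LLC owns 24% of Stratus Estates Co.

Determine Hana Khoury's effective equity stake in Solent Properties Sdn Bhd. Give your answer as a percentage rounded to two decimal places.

45.45%

Hana reaches Solent along 3 paths.
Via Auriga: 75% × 47% = 35.25%.
Via Oakfield: 15% × 53% = 7.95%.
Via Cobalt → Oakfield: 5% × 85% × 53% = 2.2525%.
Total: 35.25% + 7.95% + 2.2525% = 45.4525%.
Rounded: 45.45%.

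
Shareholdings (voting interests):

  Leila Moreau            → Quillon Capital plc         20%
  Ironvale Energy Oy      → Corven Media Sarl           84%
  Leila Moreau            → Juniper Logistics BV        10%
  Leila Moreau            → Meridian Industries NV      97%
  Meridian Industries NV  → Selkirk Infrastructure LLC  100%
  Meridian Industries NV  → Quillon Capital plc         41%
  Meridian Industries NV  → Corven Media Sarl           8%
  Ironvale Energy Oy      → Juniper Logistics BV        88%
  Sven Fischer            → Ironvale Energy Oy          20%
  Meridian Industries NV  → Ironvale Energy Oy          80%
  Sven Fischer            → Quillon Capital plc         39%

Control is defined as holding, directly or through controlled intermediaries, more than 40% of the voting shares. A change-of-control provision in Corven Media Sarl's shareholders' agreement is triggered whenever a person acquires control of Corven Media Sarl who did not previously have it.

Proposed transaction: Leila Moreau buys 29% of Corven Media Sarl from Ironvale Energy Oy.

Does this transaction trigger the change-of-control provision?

The purchase adds only to Leila's holdings (Ironvale's stake shrinks), so Leila is the only person who could newly come to control Corven.
Leila holds 97% of Meridian, so Leila controls Meridian.
Meridian holds 80% of Ironvale, so Leila controls Ironvale.
Ironvale and Meridian together hold 84% + 8% = 92% of Corven, so Leila controls Corven.
So Leila already controls Corven before the transaction.
After the purchase, Leila holds 29% of Corven directly, and Ironvale's stake falls to 55%.
Leila controlled Corven already, so this is not a new person acquiring control; every other person's position is unchanged or reduced.
No new person acquires control, so the clause is not triggered.

No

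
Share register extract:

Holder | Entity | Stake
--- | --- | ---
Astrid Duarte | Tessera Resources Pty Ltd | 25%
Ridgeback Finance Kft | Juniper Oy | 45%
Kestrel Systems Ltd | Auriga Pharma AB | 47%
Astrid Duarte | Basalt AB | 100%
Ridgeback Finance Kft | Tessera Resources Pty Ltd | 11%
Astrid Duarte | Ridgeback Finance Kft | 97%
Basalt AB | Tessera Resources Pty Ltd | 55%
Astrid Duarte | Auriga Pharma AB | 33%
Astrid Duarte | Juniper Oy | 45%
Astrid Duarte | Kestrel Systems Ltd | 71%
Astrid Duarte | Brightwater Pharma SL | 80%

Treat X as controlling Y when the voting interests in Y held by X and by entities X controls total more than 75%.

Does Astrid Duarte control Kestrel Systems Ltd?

No

Astrid holds 100% of Basalt, so Astrid controls Basalt.
Astrid holds 97% of Ridgeback, so Astrid controls Ridgeback.
Basalt and Astrid and Ridgeback together hold 55% + 25% + 11% = 91% of Tessera, so Astrid controls Tessera.
Astrid holds 80% of Brightwater, so Astrid controls Brightwater.
Astrid and Ridgeback together hold 45% + 45% = 90% of Juniper, so Astrid controls Juniper.
In Kestrel, Astrid's side holds only 71%, not > 75%.
So Astrid does not control Kestrel.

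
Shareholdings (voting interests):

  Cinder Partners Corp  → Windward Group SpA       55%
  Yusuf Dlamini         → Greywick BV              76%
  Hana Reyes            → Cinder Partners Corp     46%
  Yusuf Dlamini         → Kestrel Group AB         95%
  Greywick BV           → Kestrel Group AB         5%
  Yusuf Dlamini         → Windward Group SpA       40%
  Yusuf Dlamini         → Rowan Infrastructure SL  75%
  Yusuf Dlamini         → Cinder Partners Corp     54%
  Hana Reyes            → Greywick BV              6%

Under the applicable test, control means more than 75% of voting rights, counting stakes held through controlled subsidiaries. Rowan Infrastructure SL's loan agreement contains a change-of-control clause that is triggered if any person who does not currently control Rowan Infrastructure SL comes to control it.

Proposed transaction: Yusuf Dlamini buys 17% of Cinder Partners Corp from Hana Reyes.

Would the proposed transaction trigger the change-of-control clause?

The purchase adds only to Yusuf's holdings (Hana's stake shrinks), so Yusuf is the only person who could newly come to control Rowan.
Yusuf holds 76% of Greywick, so Yusuf controls Greywick.
Yusuf and Greywick together hold 95% + 5% = 100% of Kestrel, so Yusuf controls Kestrel.
In Rowan, Yusuf's side holds only 75%, not > 75%.
So before the transaction, Yusuf does not control Rowan.
After the purchase, Yusuf's direct stake in Cinder rises to 54% + 17% = 71%, and Hana's stake falls to 29%.
Yusuf's side now holds 71% of Cinder, not > 75%, so Yusuf still does not control Cinder.
After the transaction, Yusuf's side holds 75% of Rowan, not > 75%, so Yusuf still does not control Rowan.
No new person acquires control, so the clause is not triggered.

No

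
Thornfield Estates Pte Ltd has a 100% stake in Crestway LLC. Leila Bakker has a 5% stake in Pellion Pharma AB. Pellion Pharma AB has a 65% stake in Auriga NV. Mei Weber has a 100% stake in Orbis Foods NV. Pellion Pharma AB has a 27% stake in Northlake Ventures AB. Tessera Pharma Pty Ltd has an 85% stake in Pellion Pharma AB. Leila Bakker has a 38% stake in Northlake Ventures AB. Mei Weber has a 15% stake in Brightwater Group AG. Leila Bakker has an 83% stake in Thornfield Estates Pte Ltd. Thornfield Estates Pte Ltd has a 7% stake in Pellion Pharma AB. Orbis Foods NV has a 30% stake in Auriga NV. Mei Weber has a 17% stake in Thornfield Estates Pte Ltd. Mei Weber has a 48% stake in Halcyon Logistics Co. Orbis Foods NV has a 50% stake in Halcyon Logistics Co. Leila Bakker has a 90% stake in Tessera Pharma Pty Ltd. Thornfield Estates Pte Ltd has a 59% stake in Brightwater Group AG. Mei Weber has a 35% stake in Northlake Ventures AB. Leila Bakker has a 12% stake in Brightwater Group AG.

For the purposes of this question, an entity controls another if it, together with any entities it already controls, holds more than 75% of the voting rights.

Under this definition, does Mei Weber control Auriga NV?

Mei holds 100% of Orbis, so Mei controls Orbis.
Mei and Orbis together hold 48% + 50% = 98% of Halcyon, so Mei controls Halcyon.
In Auriga, Mei's side holds only 30%, not > 75%.
So Mei does not control Auriga.

No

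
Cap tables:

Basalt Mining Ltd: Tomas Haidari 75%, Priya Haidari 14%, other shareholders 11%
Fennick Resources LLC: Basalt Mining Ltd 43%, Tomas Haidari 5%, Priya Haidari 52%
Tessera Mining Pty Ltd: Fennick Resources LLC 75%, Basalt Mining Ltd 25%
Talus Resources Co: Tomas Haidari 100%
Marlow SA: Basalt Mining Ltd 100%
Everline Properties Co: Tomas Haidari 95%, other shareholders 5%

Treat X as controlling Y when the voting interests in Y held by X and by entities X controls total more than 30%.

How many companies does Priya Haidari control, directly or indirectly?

Priya holds 52% of Fennick, so Priya controls Fennick.
Fennick holds 75% of Tessera, so Priya controls Tessera.
No other company's threshold is met.
Priya controls 2 companies.

2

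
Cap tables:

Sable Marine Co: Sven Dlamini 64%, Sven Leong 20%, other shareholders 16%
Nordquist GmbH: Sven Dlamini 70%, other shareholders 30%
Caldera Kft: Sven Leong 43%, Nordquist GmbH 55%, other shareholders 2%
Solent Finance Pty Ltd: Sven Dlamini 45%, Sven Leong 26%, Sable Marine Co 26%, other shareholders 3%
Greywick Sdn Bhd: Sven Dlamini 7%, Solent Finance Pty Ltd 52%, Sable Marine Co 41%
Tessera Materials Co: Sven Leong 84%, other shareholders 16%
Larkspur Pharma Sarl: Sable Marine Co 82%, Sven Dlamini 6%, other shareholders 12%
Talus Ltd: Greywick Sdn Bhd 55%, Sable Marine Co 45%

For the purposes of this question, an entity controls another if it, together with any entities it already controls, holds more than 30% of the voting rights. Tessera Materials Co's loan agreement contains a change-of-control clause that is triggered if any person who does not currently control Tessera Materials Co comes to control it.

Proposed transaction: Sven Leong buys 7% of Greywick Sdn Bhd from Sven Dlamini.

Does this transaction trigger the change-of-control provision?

The purchase adds only to Sven Leong's holdings (Sven Dlamini's stake shrinks), so Sven Leong is the only person who could newly come to control Tessera.
Sven Leong holds 84% of Tessera, so Sven Leong controls Tessera.
So Sven Leong already controls Tessera before the transaction.
After the purchase, Sven Leong holds 7% of Greywick directly, and Sven Dlamini's stake falls to 0%.
Sven Leong controlled Tessera already, so this is not a new person acquiring control; every other person's position is unchanged or reduced.
No new person acquires control, so the clause is not triggered.

No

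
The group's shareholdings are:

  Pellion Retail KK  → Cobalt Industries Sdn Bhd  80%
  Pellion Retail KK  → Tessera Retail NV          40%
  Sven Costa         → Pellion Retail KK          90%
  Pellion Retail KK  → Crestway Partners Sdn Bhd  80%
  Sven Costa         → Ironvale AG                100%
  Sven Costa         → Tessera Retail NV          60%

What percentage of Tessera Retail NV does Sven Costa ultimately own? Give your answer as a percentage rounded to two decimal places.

Sven reaches Tessera along 2 paths.
Direct stake: 60% = 60%.
Via Pellion: 90% × 40% = 36%.
Total: 60% + 36% = 96%.
Rounded: 96.00%.

96.00%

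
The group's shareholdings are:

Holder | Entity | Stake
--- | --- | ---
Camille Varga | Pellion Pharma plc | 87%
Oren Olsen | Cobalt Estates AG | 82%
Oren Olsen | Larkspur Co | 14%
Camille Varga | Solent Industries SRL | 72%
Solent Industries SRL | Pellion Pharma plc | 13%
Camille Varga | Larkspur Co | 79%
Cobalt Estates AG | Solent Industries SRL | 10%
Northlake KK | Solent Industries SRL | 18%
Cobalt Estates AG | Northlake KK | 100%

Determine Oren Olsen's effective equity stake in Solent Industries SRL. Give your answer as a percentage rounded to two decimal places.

Oren reaches Solent along 2 paths.
Via Cobalt: 82% × 10% = 8.2%.
Via Cobalt → Northlake: 82% × 100% × 18% = 14.76%.
Total: 8.2% + 14.76% = 22.96%.

22.96%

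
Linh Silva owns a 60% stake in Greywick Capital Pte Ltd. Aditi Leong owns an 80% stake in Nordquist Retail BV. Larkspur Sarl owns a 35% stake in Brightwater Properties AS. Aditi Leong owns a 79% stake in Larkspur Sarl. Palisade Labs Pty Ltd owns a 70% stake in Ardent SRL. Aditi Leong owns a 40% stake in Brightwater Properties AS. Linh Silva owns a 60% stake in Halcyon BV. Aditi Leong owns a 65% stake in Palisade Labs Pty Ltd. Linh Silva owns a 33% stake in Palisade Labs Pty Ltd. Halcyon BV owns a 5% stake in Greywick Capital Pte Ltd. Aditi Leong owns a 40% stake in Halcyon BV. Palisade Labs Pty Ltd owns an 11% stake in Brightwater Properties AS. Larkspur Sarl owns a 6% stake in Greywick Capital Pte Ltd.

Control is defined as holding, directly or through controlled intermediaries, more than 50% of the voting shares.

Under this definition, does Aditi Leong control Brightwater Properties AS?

Yes

Aditi holds 79% of Larkspur, so Aditi controls Larkspur.
Aditi holds 65% of Palisade, so Aditi controls Palisade.
Larkspur and Palisade and Aditi together hold 35% + 11% + 40% = 86% of Brightwater, so Aditi controls Brightwater.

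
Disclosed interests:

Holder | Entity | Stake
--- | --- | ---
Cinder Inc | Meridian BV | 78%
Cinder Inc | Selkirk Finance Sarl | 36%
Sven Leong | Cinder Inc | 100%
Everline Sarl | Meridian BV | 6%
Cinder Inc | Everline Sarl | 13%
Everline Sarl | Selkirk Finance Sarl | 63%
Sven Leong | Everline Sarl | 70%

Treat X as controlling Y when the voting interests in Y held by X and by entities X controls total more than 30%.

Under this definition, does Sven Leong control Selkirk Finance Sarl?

Sven holds 100% of Cinder, so Sven controls Cinder.
Sven and Cinder together hold 70% + 13% = 83% of Everline, so Sven controls Everline.
Cinder and Everline together hold 36% + 63% = 99% of Selkirk, so Sven controls Selkirk.

Yes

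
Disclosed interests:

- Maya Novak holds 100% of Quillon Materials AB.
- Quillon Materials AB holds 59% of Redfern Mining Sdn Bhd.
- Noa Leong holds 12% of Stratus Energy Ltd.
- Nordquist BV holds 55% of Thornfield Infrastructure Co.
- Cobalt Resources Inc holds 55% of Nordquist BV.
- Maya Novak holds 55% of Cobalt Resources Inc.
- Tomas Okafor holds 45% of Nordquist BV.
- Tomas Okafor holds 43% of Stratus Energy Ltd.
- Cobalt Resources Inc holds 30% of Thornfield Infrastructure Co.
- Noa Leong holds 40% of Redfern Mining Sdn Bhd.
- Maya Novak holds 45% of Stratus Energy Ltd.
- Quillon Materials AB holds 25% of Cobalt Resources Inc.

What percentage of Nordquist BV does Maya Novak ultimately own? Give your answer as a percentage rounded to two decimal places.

Maya reaches Nordquist along 2 paths.
Via Cobalt: 55% × 55% = 30.25%.
Via Quillon → Cobalt: 100% × 25% × 55% = 13.75%.
Total: 30.25% + 13.75% = 44%.
Rounded: 44.00%.

44.00%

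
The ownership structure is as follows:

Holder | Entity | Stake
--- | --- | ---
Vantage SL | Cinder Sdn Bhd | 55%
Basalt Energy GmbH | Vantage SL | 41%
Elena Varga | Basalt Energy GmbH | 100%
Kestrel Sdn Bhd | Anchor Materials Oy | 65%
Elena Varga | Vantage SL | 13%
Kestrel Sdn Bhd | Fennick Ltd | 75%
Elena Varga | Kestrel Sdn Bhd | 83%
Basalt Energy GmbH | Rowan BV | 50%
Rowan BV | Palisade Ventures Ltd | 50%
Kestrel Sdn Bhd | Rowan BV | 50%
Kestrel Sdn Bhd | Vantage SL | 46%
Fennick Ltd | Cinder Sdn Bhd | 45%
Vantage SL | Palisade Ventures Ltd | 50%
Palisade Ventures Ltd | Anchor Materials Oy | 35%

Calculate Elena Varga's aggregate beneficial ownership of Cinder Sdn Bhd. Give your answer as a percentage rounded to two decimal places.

78.71%

Elena reaches Cinder along 4 paths.
Via Vantage: 13% × 55% = 7.15%.
Via Basalt → Vantage: 100% × 41% × 55% = 22.55%.
Via Kestrel → Vantage: 83% × 46% × 55% = 20.999%.
Via Kestrel → Fennick: 83% × 75% × 45% = 28.0125%.
Total: 7.15% + 22.55% + 20.999% + 28.0125% = 78.7115%.
Rounded: 78.71%.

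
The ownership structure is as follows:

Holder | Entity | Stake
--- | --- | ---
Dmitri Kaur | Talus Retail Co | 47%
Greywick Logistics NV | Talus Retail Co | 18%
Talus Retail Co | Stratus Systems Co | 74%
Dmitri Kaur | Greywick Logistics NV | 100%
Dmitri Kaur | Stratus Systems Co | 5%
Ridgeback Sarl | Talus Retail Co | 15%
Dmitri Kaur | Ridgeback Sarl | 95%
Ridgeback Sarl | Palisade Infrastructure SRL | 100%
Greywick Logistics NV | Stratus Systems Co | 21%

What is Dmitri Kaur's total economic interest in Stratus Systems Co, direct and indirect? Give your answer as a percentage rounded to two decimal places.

Dmitri reaches Stratus along 5 paths.
Via Talus: 47% × 74% = 34.78%.
Via Ridgeback → Talus: 95% × 15% × 74% = 10.545%.
Via Greywick → Talus: 100% × 18% × 74% = 13.32%.
Via Greywick: 100% × 21% = 21%.
Direct stake: 5% = 5%.
Total: 34.78% + 10.545% + 13.32% + 21% + 5% = 84.645%.
Rounded: 84.65%.

84.65%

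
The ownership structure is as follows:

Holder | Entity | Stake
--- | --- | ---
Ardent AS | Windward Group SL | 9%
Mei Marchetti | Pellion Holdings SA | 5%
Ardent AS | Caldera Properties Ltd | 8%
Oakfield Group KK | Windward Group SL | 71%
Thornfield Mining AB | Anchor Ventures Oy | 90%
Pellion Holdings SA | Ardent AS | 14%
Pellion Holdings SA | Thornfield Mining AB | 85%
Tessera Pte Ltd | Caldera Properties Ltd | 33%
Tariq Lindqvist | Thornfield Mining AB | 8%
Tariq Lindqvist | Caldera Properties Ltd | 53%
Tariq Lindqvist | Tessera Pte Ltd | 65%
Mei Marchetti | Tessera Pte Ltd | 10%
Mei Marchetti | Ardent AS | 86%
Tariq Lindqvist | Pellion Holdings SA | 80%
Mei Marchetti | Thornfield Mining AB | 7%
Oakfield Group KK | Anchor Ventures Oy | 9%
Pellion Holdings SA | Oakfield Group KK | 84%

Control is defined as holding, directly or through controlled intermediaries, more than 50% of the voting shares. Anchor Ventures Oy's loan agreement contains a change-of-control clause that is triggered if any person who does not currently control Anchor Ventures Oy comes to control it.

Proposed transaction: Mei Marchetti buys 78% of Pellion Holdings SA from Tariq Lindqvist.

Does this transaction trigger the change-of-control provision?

The purchase adds only to Mei's holdings (Tariq's stake shrinks), so Mei is the only person who could newly come to control Anchor.
Mei holds 86% of Ardent, so Mei controls Ardent.
Neither Mei nor any entity Mei controls holds any voting interest in Anchor.
So before the transaction, Mei does not control Anchor.
After the purchase, Mei's direct stake in Pellion rises to 5% + 78% = 83%, and Tariq's stake falls to 2%.
Mei holds 83% of Pellion, so Mei controls Pellion.
Pellion holds 84% of Oakfield, so Mei controls Oakfield.
Mei and Pellion together hold 7% + 85% = 92% of Thornfield, so Mei controls Thornfield.
Oakfield and Thornfield together hold 9% + 90% = 99% of Anchor, so Mei controls Anchor.
Mei did not control Anchor before and does after, so the clause is triggered.

Yes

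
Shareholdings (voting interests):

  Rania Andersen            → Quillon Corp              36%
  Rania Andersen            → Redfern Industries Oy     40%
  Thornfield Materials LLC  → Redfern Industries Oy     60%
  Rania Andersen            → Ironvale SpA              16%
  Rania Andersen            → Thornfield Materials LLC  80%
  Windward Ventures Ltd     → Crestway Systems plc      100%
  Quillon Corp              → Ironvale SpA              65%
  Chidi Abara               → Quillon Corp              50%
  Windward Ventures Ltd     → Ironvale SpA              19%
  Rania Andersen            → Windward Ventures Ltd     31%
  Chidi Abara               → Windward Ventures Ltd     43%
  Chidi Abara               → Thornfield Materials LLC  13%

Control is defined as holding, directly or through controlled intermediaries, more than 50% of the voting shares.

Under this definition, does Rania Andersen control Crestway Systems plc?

Rania holds 80% of Thornfield, so Rania controls Thornfield.
Thornfield and Rania together hold 60% + 40% = 100% of Redfern, so Rania controls Redfern.
Neither Rania nor any entity Rania controls holds any voting interest in Crestway.
So Rania does not control Crestway.

No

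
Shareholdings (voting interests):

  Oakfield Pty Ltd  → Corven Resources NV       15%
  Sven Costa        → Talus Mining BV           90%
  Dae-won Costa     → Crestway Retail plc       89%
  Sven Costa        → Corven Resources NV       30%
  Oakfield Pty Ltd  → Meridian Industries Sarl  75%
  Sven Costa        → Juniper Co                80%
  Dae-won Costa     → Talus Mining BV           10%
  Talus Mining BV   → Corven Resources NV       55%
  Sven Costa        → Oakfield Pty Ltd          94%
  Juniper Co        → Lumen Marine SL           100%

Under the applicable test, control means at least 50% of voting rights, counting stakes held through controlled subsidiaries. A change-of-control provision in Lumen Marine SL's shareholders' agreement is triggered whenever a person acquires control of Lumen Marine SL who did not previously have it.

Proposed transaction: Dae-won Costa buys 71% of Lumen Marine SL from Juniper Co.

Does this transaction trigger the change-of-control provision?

The purchase adds only to Dae-won's holdings (Juniper's stake shrinks), so Dae-won is the only person who could newly come to control Lumen.
Dae-won holds 89% of Crestway, so Dae-won controls Crestway.
Neither Dae-won nor any entity Dae-won controls holds any voting interest in Lumen.
So before the transaction, Dae-won does not control Lumen.
After the purchase, Dae-won holds 71% of Lumen directly, and Juniper's stake falls to 29%.
Dae-won holds 71% of Lumen, so Dae-won controls Lumen.
Dae-won did not control Lumen before and does after, so the clause is triggered.

Yes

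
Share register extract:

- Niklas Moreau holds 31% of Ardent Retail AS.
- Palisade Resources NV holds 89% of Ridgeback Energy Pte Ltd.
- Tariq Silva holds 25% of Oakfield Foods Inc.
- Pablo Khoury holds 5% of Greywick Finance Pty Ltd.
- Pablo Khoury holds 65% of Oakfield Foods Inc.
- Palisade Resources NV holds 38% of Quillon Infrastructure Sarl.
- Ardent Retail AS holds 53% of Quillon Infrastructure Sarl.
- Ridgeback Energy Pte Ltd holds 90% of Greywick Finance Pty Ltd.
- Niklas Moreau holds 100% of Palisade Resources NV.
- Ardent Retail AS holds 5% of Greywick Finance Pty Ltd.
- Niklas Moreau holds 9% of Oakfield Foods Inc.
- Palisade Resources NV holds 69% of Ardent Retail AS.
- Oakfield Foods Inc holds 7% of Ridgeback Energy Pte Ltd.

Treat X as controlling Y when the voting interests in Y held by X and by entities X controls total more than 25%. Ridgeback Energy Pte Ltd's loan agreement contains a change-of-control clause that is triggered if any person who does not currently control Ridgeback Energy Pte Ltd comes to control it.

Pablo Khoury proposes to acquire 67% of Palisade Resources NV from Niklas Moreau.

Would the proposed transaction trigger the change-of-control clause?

Yes

The purchase adds only to Pablo's holdings (Niklas's stake shrinks), so Pablo is the only person who could newly come to control Ridgeback.
Pablo holds 65% of Oakfield, so Pablo controls Oakfield.
In Ridgeback, Pablo's side holds only 7%, not > 25%.
So before the transaction, Pablo does not control Ridgeback.
After the purchase, Pablo holds 67% of Palisade directly, and Niklas's stake falls to 33%.
Pablo holds 67% of Palisade, so Pablo controls Palisade.
Palisade and Oakfield together hold 89% + 7% = 96% of Ridgeback, so Pablo controls Ridgeback.
Pablo did not control Ridgeback before and does after, so the clause is triggered.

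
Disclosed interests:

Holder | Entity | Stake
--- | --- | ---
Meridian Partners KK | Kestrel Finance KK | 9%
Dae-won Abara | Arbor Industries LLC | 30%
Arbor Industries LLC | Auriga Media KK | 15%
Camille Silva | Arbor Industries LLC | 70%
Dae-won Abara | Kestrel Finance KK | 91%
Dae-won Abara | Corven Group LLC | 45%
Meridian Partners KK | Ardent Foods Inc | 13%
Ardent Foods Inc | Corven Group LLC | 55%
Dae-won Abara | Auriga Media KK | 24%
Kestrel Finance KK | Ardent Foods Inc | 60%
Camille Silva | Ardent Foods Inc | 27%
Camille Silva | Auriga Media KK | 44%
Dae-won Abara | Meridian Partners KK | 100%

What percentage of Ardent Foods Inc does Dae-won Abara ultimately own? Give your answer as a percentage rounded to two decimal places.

Dae-won reaches Ardent along 3 paths.
Via Kestrel: 91% × 60% = 54.6%.
Via Meridian → Kestrel: 100% × 9% × 60% = 5.4%.
Via Meridian: 100% × 13% = 13%.
Total: 54.6% + 5.4% + 13% = 73%.
Rounded: 73.00%.

73.00%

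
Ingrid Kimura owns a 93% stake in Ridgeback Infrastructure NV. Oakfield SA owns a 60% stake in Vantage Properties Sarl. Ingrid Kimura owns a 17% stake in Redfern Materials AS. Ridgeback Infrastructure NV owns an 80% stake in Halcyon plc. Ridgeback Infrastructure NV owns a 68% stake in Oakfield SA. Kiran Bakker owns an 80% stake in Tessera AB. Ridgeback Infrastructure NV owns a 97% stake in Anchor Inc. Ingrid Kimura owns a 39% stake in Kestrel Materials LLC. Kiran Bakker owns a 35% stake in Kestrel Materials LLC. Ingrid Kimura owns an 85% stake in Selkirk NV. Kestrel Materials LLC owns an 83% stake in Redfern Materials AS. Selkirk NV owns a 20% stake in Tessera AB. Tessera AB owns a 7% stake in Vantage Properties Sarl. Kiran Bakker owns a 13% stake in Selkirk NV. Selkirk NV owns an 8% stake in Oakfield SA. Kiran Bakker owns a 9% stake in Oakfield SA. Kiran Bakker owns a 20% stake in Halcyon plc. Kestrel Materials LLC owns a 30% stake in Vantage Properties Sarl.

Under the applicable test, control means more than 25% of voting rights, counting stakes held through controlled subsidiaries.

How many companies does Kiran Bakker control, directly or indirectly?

Kiran holds 35% of Kestrel, so Kiran controls Kestrel.
Kiran holds 80% of Tessera, so Kiran controls Tessera.
Kestrel holds 83% of Redfern, so Kiran controls Redfern.
Tessera and Kestrel together hold 7% + 30% = 37% of Vantage, so Kiran controls Vantage.
No other company's threshold is met.
Kiran controls 4 companies.

4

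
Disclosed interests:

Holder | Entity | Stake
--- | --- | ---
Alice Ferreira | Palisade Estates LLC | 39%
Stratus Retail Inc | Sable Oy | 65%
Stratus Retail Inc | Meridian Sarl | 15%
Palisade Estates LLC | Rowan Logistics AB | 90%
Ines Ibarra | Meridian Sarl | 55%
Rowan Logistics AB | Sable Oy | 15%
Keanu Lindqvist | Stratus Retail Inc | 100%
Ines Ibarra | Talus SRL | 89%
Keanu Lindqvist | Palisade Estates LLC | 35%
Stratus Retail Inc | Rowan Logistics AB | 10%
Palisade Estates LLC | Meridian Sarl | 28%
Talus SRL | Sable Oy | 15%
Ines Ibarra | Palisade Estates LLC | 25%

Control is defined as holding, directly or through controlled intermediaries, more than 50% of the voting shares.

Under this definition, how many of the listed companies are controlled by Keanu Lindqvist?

Keanu holds 100% of Stratus, so Keanu controls Stratus.
Stratus holds 65% of Sable, so Keanu controls Sable.
No other company's threshold is met.
Keanu controls 2 companies.

2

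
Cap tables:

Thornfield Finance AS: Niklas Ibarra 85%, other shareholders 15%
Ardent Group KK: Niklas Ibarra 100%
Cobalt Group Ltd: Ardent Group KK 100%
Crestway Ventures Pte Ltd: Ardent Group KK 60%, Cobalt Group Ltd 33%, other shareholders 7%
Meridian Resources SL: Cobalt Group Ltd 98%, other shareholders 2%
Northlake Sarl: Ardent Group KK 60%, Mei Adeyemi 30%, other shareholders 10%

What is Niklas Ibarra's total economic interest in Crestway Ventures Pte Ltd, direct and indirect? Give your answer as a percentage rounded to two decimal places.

Niklas reaches Crestway along 2 paths.
Via Ardent: 100% × 60% = 60%.
Via Ardent → Cobalt: 100% × 100% × 33% = 33%.
Total: 60% + 33% = 93%.
Rounded: 93.00%.

93.00%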